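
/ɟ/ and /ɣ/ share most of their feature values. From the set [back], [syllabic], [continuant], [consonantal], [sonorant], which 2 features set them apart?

/ɟ/ (voiced palatal stop) and /ɣ/ (voiced velar fricative) agree on [-syllabic], [+consonantal], [-sonorant]. They differ on [continuant] (/ɟ/ [-], /ɣ/ [+]), [back] (/ɟ/ [-], /ɣ/ [+]).

[continuant], [back]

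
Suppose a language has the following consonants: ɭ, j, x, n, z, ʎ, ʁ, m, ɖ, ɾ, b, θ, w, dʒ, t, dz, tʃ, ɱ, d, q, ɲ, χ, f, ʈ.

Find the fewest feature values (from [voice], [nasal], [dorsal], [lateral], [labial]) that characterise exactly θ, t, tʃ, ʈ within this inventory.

[-voice, -labial, -dorsal]

The class [-voice], [-labial], [-dorsal] has exactly /θ, t, tʃ, ʈ/ as its extension in this inventory. No smaller conjunction from the listed features achieves this: [-labial, -dorsal] alone would also admit /ɭ, n, z, ɖ, …/; [-voice, -dorsal] alone would also admit /f/; [-voice, -labial] alone would also admit /x, q, χ/; and checking the remaining two-feature bundles turns up none with this extension.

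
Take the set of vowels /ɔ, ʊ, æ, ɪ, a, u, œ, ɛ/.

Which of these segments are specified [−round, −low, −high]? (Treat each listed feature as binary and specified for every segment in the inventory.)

Eliminate segments failing any feature: /ɔ, ʊ, u, œ/ are [+round]; /æ, a/ are [+low]; /ɪ/ is [+high]. The remaining /ɛ/ satisfy [−round], [−low], [−high].

ɛ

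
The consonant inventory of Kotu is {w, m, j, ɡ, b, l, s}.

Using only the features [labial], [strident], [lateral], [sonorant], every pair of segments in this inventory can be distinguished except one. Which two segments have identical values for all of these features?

/m/ (bilabial nasal) and /w/ (labial-velar glide) are both [+labial], [-strident], [-lateral], [+sonorant], so none of the listed features separates them. (They do differ in [nasal], [continuant], [round] and [dorsal], which are not among the given features.) Every other pair in the inventory differs on at least one listed feature.

m, w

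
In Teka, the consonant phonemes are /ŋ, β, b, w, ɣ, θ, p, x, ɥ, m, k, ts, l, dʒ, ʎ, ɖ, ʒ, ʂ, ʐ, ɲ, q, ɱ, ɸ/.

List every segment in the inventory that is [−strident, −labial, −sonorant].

First, the [−strident] segments are /ŋ, β, b, w, ɣ, θ, p, x, ɥ, m, k, l, ʎ, ɖ, ɲ, q, ɱ, ɸ/.
Of those, [−labial] gives /ŋ, ɣ, θ, x, k, l, ʎ, ɖ, ɲ, q/.
Intersecting with [−sonorant] leaves /ɣ, θ, x, k, ɖ, q/.

ɣ, θ, x, k, ɖ, q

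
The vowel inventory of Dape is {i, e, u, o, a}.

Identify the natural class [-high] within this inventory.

e, o, a

The feature [high] marks segments produced with the tongue body raised. In this inventory /e, o, a/ lack that property, so they are [-high]; /i, u/ are [+high].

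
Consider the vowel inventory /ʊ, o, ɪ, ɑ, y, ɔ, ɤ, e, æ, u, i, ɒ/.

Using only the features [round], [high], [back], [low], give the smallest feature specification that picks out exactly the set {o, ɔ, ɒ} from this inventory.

Every target segment is [−high], [+round]; each remaining inventory member fails at least one of these. Each conjunct is needed — [+round] alone would also admit /ʊ, y, u/; [−high] alone would also admit /ɑ, ɤ, e, æ/ — and no other single listed feature has exactly this extension, so two is the minimum.

[−high, +round]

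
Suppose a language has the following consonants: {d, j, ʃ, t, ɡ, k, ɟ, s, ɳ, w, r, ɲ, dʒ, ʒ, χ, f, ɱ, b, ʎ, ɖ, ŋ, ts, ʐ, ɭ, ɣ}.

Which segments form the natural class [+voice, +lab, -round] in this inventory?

ɱ, b

Eliminate segments failing any feature: /d, j, ɡ, ɟ, ɳ, r, ɲ, dʒ, ʒ, ʎ, ɖ, ŋ, ʐ, ɭ, ɣ/ are [-labial]; /ʃ, t, k, s, χ, f, ts/ are [-voice]; /w/ is [+round]. The remaining /ɱ, b/ satisfy [+voice], [+labial], [-round].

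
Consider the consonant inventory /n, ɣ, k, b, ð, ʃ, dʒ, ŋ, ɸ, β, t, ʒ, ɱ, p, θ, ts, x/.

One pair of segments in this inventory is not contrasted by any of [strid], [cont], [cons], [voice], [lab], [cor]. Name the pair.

/ɱ/ (labiodental nasal) and /b/ (voiced bilabial stop) are both [−strident], [−continuant], [+consonantal], [+voice], [+labial], [−coronal], so none of the listed features separates them. (They do differ in [sonorant] and [nasal], which are not among the given features.) Every other pair in the inventory differs on at least one listed feature.

ɱ, b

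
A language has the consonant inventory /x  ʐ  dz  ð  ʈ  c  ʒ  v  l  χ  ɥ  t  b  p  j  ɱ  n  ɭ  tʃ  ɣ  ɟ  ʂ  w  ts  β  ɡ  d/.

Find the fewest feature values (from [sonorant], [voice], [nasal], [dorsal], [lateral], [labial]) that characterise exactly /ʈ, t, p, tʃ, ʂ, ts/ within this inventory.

[−voice, −dorsal]

/ʈ, t, p, tʃ, ʂ, ts/ are all [−voice], [−dorsal], and no other segment in the inventory matches both values. Dropping any one of them over-generates: [−dorsal] alone would also admit /ʐ, dz, ð, ʒ, …/; [−voice] alone would also admit /x, c, χ/. No other single listed feature picks out exactly this set either, so fewer than two features will not do.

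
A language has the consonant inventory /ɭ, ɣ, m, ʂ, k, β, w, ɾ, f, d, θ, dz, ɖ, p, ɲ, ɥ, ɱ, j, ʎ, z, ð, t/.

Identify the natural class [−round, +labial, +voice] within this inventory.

Among the inventory, the [−round] segments are /ɭ, ɣ, m, ʂ, k, β, ɾ, f, d, θ, dz, ɖ, p, ɲ, ɱ, j, ʎ, z, ð, t/.
Then [+labial] gives /m, β, f, p, ɱ/.
Among these, [+voice] leaves /m, β, ɱ/.

m, β, ɱ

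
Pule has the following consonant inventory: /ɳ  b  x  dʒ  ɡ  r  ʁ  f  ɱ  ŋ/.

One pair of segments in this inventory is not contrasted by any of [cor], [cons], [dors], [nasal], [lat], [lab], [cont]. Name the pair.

x, ʁ

Both /x/ and /ʁ/ are [−coronal], [+consonantal], [+dorsal], [−nasal], [−lateral], [−labial], [+continuant]. Since the list omits [voice] and [high] — which do distinguish the voiceless velar fricative from the voiced uvular fricative — this pair collapses; all other pairs remain distinct.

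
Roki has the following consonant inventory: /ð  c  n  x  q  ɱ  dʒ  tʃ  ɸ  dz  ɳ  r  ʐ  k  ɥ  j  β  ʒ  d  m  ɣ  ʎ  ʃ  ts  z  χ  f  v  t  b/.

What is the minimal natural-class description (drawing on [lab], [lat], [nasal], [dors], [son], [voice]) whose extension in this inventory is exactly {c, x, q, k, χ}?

[-voice, +dors]

/c, x, q, k, χ/ are all [-voice], [+dorsal], and no other segment in the inventory matches both values. Dropping any one of them over-generates: [+dorsal] alone would also admit /ɥ, j, ɣ, ʎ/; [-voice] alone would also admit /tʃ, ɸ, ʃ, ts, …/. No other single listed feature picks out exactly this set either, so fewer than two features will not do.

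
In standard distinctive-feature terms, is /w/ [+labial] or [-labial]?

[+labial]

/w/ is the labial-velar glide, hence [+labial].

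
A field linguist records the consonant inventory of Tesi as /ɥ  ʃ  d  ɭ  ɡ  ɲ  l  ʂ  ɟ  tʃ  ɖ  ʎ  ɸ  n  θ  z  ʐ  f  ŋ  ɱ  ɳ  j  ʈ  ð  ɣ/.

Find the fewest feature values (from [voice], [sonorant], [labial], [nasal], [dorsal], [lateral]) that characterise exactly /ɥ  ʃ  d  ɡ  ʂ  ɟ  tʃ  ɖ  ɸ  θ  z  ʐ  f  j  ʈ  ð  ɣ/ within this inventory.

/ɥ, ʃ, d, ɡ, ʂ, ɟ, tʃ, ɖ, ɸ, θ, z, ʐ, f, j, ʈ, ð, ɣ/ are all [−nasal], [−lateral], and no other segment in the inventory matches both values. Dropping any one of them over-generates: [−lateral] alone would also admit /ɲ, n, ŋ, ɱ, …/; [−nasal] alone would also admit /ɭ, l, ʎ/. No other single listed feature picks out exactly this set either, so fewer than two features will not do.

[−nasal, −lateral]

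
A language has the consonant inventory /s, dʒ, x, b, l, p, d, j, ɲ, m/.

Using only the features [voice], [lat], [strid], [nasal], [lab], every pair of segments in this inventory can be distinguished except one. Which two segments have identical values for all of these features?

j, d

Both /j/ and /d/ are [+voice], [−lateral], [−strident], [−nasal], [−labial]. Since the list omits [sonorant], [continuant] and [dorsal] — which do distinguish the palatal glide from the voiced alveolar stop — this pair collapses; all other pairs remain distinct.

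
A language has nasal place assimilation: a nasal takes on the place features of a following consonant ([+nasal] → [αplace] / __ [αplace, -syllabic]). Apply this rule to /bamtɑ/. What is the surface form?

The only nasal preceding a consonant is /m/ before /t/. /t/ is [+coronal], so /m/ → /n/, giving [bantɑ].

[bantɑ]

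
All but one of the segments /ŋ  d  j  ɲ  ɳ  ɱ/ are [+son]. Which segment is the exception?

d

/d/ is the voiced alveolar stop, which is [-sonorant]; the rest — /ɳ, j, ɲ, ɱ, ŋ/ — are [+sonorant].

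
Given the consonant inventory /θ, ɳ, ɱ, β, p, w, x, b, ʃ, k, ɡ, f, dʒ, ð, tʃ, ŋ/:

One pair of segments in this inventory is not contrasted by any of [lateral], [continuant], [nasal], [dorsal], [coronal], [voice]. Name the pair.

Both /ʃ/ and /θ/ are [−lateral], [+continuant], [−nasal], [−dorsal], [+coronal], [−voice]. Since the list omits [strident] and [anterior] — which do distinguish the voiceless postalveolar fricative from the voiceless dental fricative — this pair collapses; all other pairs remain distinct.

ʃ, θ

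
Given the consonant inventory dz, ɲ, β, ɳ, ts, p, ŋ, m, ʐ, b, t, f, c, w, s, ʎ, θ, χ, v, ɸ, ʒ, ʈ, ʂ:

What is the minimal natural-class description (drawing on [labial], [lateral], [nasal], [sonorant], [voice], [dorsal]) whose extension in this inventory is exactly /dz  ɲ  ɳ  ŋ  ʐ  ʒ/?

/dz, ɲ, ɳ, ŋ, ʐ, ʒ/ are all [+voice], [−lateral], [−labial], and no other segment in the inventory matches all three values. Dropping any one of them over-generates: [−lateral, −labial] alone would also admit /ts, t, c, s, …/; [+voice, −labial] alone would also admit /ʎ/; [+voice, −lateral] alone would also admit /β, m, b, w, …/. No other combination of two listed features picks out exactly this set either, so fewer than three features will not do.

[+voice, −lateral, −labial]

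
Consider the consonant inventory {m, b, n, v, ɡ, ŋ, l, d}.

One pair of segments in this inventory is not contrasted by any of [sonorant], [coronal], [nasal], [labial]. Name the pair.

On the given features, /b/ and /v/ have an identical profile: [−sonorant], [−coronal], [−nasal], [+labial]. No other two segments in the inventory coincide on all 4 features. (They do differ in [continuant], which is not among the given features.)

b, v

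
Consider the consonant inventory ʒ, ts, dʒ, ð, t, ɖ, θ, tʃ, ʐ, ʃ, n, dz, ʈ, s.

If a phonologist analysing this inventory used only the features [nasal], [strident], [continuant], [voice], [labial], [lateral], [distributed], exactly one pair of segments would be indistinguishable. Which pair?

t, ʈ

On the given features, /t/ and /ʈ/ have an identical profile: [−nasal], [−strident], [−continuant], [−voice], [−labial], [−lateral], [−distributed]. No other two segments in the inventory coincide on all 7 features. (They do differ in [anterior], which is not among the given features.)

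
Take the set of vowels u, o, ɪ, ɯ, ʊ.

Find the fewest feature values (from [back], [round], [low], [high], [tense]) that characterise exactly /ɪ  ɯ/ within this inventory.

/ɪ, ɯ/ are exactly the [-round] segments in the inventory, so a single feature suffices.

[-round]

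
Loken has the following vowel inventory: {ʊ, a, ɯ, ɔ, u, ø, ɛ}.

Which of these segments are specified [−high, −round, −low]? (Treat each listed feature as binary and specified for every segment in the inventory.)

Eliminate segments failing any feature: /ʊ, ɯ, u/ are [+high]; /a/ is [+low]; /ɔ, ø/ are [+round]. The remaining /ɛ/ satisfy [−high], [−round], [−low].

ɛ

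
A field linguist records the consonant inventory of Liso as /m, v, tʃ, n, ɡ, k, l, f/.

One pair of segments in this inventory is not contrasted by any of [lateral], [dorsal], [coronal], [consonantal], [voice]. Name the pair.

m, v

Both /m/ and /v/ are [-lateral], [-dorsal], [-coronal], [+consonantal], [+voice]. Since the list omits [sonorant], [nasal] and [continuant] — which do distinguish the bilabial nasal from the voiced labiodental fricative — this pair collapses; all other pairs remain distinct.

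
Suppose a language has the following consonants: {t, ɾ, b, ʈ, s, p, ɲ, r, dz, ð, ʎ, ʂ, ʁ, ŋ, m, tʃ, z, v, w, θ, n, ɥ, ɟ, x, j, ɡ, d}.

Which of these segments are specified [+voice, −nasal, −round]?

ɾ, b, r, dz, ð, ʎ, ʁ, z, v, ɟ, j, ɡ, d

The [+voice] segments are /ɾ, b, ɲ, r, dz, ð, ʎ, ʁ, ŋ, m, z, v, w, n, ɥ, ɟ, j, ɡ, d/.
Of those, [−nasal] gives /ɾ, b, r, dz, ð, ʎ, ʁ, z, v, w, ɥ, ɟ, j, ɡ, d/.
Intersecting with [−round] leaves /ɾ, b, r, dz, ð, ʎ, ʁ, z, v, ɟ, j, ɡ, d/.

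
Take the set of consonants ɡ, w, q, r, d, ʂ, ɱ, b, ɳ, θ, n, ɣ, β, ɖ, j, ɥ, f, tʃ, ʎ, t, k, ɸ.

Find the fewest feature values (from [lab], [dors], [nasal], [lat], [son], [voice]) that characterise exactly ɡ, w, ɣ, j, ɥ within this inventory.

[+voice, −lat, +dors]

The class [+voice], [−lateral], [+dorsal] has exactly /ɡ, w, ɣ, j, ɥ/ as its extension in this inventory. No smaller conjunction from the listed features achieves this: [−lateral, +dorsal] alone would also admit /q, k/; [+voice, +dorsal] alone would also admit /ʎ/; [+voice, −lateral] alone would also admit /r, d, ɱ, b, …/; and checking the remaining two-feature bundles turns up none with this extension.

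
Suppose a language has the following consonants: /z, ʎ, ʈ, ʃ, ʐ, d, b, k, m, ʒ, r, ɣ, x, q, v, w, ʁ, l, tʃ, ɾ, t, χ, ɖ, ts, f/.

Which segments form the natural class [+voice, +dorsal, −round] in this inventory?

Eliminate segments failing any feature: /z, ʐ, d, b, m, ʒ, r, v, l, ɾ, ɖ/ are [−dorsal]; /ʈ, ʃ, k, x, q, tʃ, t, χ, ts, f/ are [−voice]; /w/ is [+round]. The remaining /ʎ, ɣ, ʁ/ satisfy [+voice], [+dorsal], [−round].

ʎ, ɣ, ʁ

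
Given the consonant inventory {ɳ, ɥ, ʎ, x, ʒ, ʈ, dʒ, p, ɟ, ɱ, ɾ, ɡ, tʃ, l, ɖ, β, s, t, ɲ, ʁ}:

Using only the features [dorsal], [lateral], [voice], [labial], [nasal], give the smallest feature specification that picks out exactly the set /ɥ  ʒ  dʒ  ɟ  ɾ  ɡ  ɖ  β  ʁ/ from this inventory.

The class [+voice], [-nasal], [-lateral] has exactly /ɥ, ʒ, dʒ, ɟ, ɾ, ɡ, ɖ, β, ʁ/ as its extension in this inventory. No smaller conjunction from the listed features achieves this: [-nasal, -lateral] alone would also admit /x, ʈ, p, tʃ, …/; [+voice, -lateral] alone would also admit /ɳ, ɱ, ɲ/; [+voice, -nasal] alone would also admit /ʎ, l/; and checking the remaining two-feature bundles turns up none with this extension.

[+voice, -nasal, -lateral]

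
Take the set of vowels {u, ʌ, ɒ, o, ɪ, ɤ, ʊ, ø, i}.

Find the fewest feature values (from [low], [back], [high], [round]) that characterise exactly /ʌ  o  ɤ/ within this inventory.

[−high, −low, +back]

Every target segment is [−high], [−low], [+back]; each remaining inventory member fails at least one of these. Each conjunct is needed — [−low, +back] alone would also admit /u, ʊ/; [−high, +back] alone would also admit /ɒ/; [−high, −low] alone would also admit /ø/ — and no other combination of two listed features has exactly this extension, so three is the minimum.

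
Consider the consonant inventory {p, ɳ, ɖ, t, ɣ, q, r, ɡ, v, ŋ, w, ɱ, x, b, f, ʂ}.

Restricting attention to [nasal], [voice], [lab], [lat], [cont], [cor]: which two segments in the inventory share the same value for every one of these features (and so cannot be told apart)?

Both /w/ and /v/ are [−nasal], [+voice], [+labial], [−lateral], [+continuant], [−coronal]. Since the list omits [sonorant], [round] and [dorsal] — which do distinguish the labial-velar glide from the voiced labiodental fricative — this pair collapses; all other pairs remain distinct.

w, v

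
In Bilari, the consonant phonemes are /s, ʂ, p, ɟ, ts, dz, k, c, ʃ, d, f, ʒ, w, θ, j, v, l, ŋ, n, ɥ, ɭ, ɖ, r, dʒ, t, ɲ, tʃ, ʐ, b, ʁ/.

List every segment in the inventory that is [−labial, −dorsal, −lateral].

The [−labial] segments are /s, ʂ, ɟ, ts, dz, k, c, ʃ, d, ʒ, θ, j, l, ŋ, n, ɭ, ɖ, r, dʒ, t, ɲ, tʃ, ʐ, ʁ/.
Of those, [−dorsal] gives /s, ʂ, ts, dz, ʃ, d, ʒ, θ, l, n, ɭ, ɖ, r, dʒ, t, tʃ, ʐ/.
Then [−lateral] leaves /s, ʂ, ts, dz, ʃ, d, ʒ, θ, n, ɖ, r, dʒ, t, tʃ, ʐ/.

s, ʂ, ts, dz, ʃ, d, ʒ, θ, n, ɖ, r, dʒ, t, tʃ, ʐ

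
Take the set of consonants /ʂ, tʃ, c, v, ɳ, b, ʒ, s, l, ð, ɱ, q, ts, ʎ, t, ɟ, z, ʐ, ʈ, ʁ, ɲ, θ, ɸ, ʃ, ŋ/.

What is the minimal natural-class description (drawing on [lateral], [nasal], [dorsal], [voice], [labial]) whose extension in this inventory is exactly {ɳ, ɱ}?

Every target segment is [+nasal], [-dorsal]; each remaining inventory member fails at least one of these. Each conjunct is needed — [-dorsal] alone would also admit /ʂ, tʃ, v, b, …/; [+nasal] alone would also admit /ɲ, ŋ/ — and no other single listed feature has exactly this extension, so two is the minimum.

[+nasal, -dorsal]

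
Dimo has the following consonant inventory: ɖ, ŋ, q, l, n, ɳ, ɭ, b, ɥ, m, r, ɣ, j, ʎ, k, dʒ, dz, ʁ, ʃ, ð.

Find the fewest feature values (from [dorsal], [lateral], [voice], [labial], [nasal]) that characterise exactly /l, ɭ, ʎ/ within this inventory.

[+lateral]

Every target segment is [+lateral] and no other inventory member is, so one feature is enough.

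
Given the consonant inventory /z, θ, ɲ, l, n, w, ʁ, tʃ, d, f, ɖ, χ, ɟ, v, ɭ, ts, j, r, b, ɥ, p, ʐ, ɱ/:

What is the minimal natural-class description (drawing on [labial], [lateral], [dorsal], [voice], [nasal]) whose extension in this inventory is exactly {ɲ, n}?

Every target segment is [+nasal], [−labial]; each remaining inventory member fails at least one of these. Each conjunct is needed — [−labial] alone would also admit /z, θ, l, ʁ, …/; [+nasal] alone would also admit /ɱ/ — and no other single listed feature has exactly this extension, so two is the minimum.

[+nasal, −labial]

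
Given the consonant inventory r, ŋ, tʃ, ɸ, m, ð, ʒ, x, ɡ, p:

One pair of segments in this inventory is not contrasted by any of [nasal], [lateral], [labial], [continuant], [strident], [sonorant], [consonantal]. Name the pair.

On the given features, /x/ and /ð/ have an identical profile: [-nasal], [-lateral], [-labial], [+continuant], [-strident], [-sonorant], [+consonantal]. No other two segments in the inventory coincide on all 7 features. (They do differ in [voice], [coronal] and [dorsal], which are not among the given features.)

x, ð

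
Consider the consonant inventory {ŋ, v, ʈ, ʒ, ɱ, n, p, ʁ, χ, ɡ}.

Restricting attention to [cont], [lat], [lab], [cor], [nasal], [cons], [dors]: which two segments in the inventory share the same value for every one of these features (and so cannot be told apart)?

ʁ, χ

/ʁ/ (voiced uvular fricative) and /χ/ (voiceless uvular fricative) are both [+continuant], [-lateral], [-labial], [-coronal], [-nasal], [+consonantal], [+dorsal], so none of the listed features separates them. (They do differ in [voice], which is not among the given features.) Every other pair in the inventory differs on at least one listed feature.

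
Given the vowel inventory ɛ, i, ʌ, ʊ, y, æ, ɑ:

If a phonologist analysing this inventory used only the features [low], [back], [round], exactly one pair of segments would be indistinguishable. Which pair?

On the given features, /i/ and /ɛ/ have an identical profile: [-low], [-back], [-round]. No other two segments in the inventory coincide on all 3 features. (They do differ in [high] and [tense], which are not among the given features.)

i, ɛ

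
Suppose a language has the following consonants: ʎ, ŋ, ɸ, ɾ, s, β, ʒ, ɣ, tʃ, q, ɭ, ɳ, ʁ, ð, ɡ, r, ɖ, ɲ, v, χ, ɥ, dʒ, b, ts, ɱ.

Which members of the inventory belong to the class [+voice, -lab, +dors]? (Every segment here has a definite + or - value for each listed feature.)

ʎ, ŋ, ɣ, ʁ, ɡ, ɲ

The [+voice] segments are /ʎ, ŋ, ɾ, β, ʒ, ɣ, ɭ, ɳ, ʁ, ð, ɡ, r, ɖ, ɲ, v, ɥ, dʒ, b, ɱ/.
Intersecting with [-labial] gives /ʎ, ŋ, ɾ, ʒ, ɣ, ɭ, ɳ, ʁ, ð, ɡ, r, ɖ, ɲ, dʒ/.
Intersecting with [+dorsal] leaves /ʎ, ŋ, ɣ, ʁ, ɡ, ɲ/.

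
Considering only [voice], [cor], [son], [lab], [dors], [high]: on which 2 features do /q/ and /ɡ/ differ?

[voice], [high]

The two segments share [−coronal], [−sonorant], [−labial], [+dorsal]. The only features from the list on which they differ: /q/ is [−voice] while /ɡ/ is [+voice]; /q/ is [−high] while /ɡ/ is [+high].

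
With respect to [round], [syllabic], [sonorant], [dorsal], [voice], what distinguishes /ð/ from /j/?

/ð/ is the voiced dental fricative and /j/ is the palatal glide. Both are [-round], [-syllabic], [+voice]. /ð/ is [-sonorant] while /j/ is [+sonorant]; /ð/ is [-dorsal] while /j/ is [+dorsal], so the distinguishing features are [sonorant], [dorsal].

[sonorant], [dorsal]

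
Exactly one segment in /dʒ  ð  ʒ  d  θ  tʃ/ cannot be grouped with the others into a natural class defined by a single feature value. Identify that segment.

d

/θ, tʃ, ð, ʒ, dʒ/ are all [+distributed], but /d/ (voiced alveolar stop) is [−distributed]. No other single segment can be removed to leave a set sharing one feature value that the removed segment lacks, so /d/ is the odd one out.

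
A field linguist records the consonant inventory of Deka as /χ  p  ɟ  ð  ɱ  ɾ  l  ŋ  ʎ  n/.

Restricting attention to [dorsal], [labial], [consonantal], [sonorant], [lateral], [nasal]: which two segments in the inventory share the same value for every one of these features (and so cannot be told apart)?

ɟ, χ

/ɟ/ (voiced palatal stop) and /χ/ (voiceless uvular fricative) are both [+dorsal], [-labial], [+consonantal], [-sonorant], [-lateral], [-nasal], so none of the listed features separates them. (They do differ in [voice], [continuant], [high] and [back], which are not among the given features.) Every other pair in the inventory differs on at least one listed feature.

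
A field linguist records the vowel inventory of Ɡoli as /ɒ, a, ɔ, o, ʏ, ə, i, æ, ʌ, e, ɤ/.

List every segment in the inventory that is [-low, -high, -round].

The [-low] segments are /ɔ, o, ʏ, ə, i, ʌ, e, ɤ/.
Of those, [-high] gives /ɔ, o, ə, ʌ, e, ɤ/.
Among these, [-round] leaves /ə, ʌ, e, ɤ/.

ə, ʌ, e, ɤ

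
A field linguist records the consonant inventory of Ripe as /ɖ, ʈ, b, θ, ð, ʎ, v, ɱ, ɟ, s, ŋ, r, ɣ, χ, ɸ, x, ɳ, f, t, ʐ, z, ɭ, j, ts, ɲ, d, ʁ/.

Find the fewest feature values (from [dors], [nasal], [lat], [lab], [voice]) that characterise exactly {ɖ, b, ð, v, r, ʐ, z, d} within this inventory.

[+voice, −nasal, −lat, −dors]

Every target segment is [+voice], [−nasal], [−lateral], [−dorsal]; each remaining inventory member fails at least one of these. Each conjunct is needed — [−nasal, −lateral, −dorsal] alone would also admit /ʈ, θ, s, ɸ, …/; [+voice, −lateral, −dorsal] alone would also admit /ɱ, ɳ/; [+voice, −nasal, −dorsal] alone would also admit /ɭ/; [+voice, −nasal, −lateral] alone would also admit /ɟ, ɣ, j, ʁ/ — and no other combination of three listed features has exactly this extension, so four is the minimum.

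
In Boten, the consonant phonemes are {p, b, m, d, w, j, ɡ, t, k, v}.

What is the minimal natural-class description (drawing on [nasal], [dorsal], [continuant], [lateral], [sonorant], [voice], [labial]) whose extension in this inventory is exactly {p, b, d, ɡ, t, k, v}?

[−sonorant]

The target set is precisely the extension of [−sonorant] in this inventory.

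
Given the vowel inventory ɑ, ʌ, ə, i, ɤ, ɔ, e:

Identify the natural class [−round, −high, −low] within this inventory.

Eliminate segments failing any feature: /ɑ/ is [+low]; /i/ is [+high]; /ɔ/ is [+round]. The remaining /ʌ, ə, ɤ, e/ satisfy [−round], [−high], [−low].

ʌ, ə, ɤ, e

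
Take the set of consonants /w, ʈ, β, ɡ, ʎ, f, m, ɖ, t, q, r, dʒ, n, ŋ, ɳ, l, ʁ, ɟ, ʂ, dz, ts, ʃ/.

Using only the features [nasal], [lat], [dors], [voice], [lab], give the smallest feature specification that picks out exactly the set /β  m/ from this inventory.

[+voice, +lab, -dors]

Every target segment is [+voice], [+labial], [-dorsal]; each remaining inventory member fails at least one of these. Each conjunct is needed — [+labial, -dorsal] alone would also admit /f/; [+voice, -dorsal] alone would also admit /ɖ, r, dʒ, n, …/; [+voice, +labial] alone would also admit /w/ — and no other combination of two listed features has exactly this extension, so three is the minimum.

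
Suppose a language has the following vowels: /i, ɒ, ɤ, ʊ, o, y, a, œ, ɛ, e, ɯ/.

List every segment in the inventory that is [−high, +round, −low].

o, œ

First, the [−high] segments are /ɒ, ɤ, o, a, œ, ɛ, e/.
Then [+round] gives /ɒ, o, œ/.
Then [−low] leaves /o, œ/.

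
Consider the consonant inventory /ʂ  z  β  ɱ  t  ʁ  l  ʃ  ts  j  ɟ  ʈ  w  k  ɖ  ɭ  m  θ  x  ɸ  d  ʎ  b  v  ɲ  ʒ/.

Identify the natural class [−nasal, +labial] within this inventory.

The [−nasal] segments are /ʂ, z, β, t, ʁ, l, ʃ, ts, j, ɟ, ʈ, w, k, ɖ, ɭ, θ, x, ɸ, d, ʎ, b, v, ʒ/.
Intersecting with [+labial] leaves /β, w, ɸ, b, v/.

β, w, ɸ, b, v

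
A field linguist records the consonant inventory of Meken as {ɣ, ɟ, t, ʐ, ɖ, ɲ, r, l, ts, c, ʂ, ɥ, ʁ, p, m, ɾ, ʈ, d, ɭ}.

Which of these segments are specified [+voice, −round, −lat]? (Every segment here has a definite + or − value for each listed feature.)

First, the [+voice] segments are /ɣ, ɟ, ʐ, ɖ, ɲ, r, l, ɥ, ʁ, m, ɾ, d, ɭ/.
Intersecting with [−round] gives /ɣ, ɟ, ʐ, ɖ, ɲ, r, l, ʁ, m, ɾ, d, ɭ/.
Among these, [−lateral] leaves /ɣ, ɟ, ʐ, ɖ, ɲ, r, ʁ, m, ɾ, d/.

ɣ, ɟ, ʐ, ɖ, ɲ, r, ʁ, m, ɾ, d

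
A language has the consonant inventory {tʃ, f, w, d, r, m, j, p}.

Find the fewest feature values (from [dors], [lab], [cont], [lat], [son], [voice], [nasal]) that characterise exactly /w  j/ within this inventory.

[+dors]

/w, j/ are exactly the [+dorsal] segments in the inventory, so a single feature suffices.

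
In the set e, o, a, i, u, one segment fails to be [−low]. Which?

a

/a/ is the low unrounded vowel, which is [+low]; the rest — /i, e, u, o/ — are [−low].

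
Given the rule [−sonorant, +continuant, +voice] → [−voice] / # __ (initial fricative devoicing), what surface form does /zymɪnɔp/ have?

Only the initial segment /z/ is both word-initial and matches the structural description. It is a voiced alveolar fricative, so [−sonorant, +continuant, +voice] holds; changing it to [−voice] with all other features held fixed yields /s/ (voiceless alveolar fricative). No other segment meets both the structural description and the environment, so the output is [symɪnɔp].

[symɪnɔp]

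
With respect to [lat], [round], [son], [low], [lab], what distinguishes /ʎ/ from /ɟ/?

/ʎ/ is the palatal lateral approximant and /ɟ/ is the voiced palatal stop. Both are [−round], [−low], [−labial]. /ʎ/ is [+sonorant] while /ɟ/ is [−sonorant]; /ʎ/ is [+lateral] while /ɟ/ is [−lateral], so the distinguishing features are [sonorant], [lateral].

[sonorant], [lateral]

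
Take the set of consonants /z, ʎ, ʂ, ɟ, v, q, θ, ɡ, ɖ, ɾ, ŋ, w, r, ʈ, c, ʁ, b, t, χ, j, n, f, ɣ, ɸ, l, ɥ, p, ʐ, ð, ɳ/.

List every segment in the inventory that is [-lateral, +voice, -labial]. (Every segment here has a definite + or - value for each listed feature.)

z, ɟ, ɡ, ɖ, ɾ, ŋ, r, ʁ, j, n, ɣ, ʐ, ð, ɳ

Eliminate segments failing any feature: /ʎ, l/ are [+lateral]; /ʂ, q, θ, ʈ, c, t, χ, f, ɸ, p/ are [-voice]; /v, w, b, ɥ/ are [+labial]. The remaining /z, ɟ, ɡ, ɖ, ɾ, ŋ, r, ʁ, j, n, ɣ, ʐ, ð, ɳ/ satisfy [-lateral], [+voice], [-labial].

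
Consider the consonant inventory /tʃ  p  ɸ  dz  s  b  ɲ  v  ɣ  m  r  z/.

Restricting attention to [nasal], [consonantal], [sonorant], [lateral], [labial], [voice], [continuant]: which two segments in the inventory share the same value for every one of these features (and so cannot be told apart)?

/z/ (voiced alveolar fricative) and /ɣ/ (voiced velar fricative) are both [−nasal], [+consonantal], [−sonorant], [−lateral], [−labial], [+voice], [+continuant], so none of the listed features separates them. (They do differ in [strident], [coronal] and [dorsal], which are not among the given features.) Every other pair in the inventory differs on at least one listed feature.

z, ɣ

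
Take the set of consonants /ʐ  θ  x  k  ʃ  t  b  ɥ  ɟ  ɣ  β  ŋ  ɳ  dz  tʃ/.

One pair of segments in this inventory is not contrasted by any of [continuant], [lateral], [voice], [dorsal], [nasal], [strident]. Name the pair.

Both /ɥ/ and /ɣ/ are [+continuant], [-lateral], [+voice], [+dorsal], [-nasal], [-strident]. Since the list omits [sonorant], [labial], [round] and [back] — which do distinguish the labial-palatal glide from the voiced velar fricative — this pair collapses; all other pairs remain distinct.

ɥ, ɣ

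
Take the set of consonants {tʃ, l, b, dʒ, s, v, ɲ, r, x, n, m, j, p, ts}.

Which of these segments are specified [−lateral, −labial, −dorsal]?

Checking each segment against [−lateral], [−labial], [−dorsal]: /tʃ/ (voiceless postalveolar affricate), /dʒ/ (voiced postalveolar affricate), /s/ (voiceless alveolar fricative), /r/ (alveolar trill), /n/ (alveolar nasal), /ts/ (voiceless alveolar affricate) satisfy every feature; every other segment in the inventory fails at least one.

tʃ, dʒ, s, r, n, ts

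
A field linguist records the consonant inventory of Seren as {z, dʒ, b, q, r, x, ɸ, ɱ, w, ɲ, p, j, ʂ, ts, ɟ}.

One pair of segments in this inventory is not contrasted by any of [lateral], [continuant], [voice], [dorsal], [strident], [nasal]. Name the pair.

Both /j/ and /w/ are [−lateral], [+continuant], [+voice], [+dorsal], [−strident], [−nasal]. Since the list omits [labial], [round] and [back] — which do distinguish the palatal glide from the labial-velar glide — this pair collapses; all other pairs remain distinct.

j, w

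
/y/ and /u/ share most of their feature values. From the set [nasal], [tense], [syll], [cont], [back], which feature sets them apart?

The two segments share [-nasal], [+tense], [+syllabic], [+continuant]. The only feature from the list on which they differ: /y/ is [-back] while /u/ is [+back].

[back]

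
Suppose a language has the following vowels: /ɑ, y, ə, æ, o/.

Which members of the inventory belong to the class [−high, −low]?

ə, o

Checking each segment against [−high], [−low]: /ə/ (mid central vowel (schwa)), /o/ (mid back rounded tense vowel) satisfy every feature; every other segment in the inventory fails at least one.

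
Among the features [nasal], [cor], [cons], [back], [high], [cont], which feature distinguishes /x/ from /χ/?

/x/ (voiceless velar fricative) and /χ/ (voiceless uvular fricative) agree on [−nasal], [−coronal], [+consonantal], [+back], [+continuant]. They differ on [high] (/x/ [+], /χ/ [−]).

[high]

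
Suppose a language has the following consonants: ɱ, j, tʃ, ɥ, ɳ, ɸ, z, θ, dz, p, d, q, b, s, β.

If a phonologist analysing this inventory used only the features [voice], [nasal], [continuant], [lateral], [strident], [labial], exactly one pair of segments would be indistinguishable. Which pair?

ɥ, β

On the given features, /ɥ/ and /β/ have an identical profile: [+voice], [−nasal], [+continuant], [−lateral], [−strident], [+labial]. No other two segments in the inventory coincide on all 6 features. (They do differ in [sonorant], [round] and [dorsal], which are not among the given features.)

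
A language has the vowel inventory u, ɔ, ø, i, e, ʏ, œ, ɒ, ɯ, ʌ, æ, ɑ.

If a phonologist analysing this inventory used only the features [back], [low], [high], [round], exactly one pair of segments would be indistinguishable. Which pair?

ø, œ

Both /ø/ and /œ/ are [-back], [-low], [-high], [+round]. Since the list omits [tense] — which does distinguish the mid front rounded tense vowel from the mid front rounded lax vowel — this pair collapses; all other pairs remain distinct.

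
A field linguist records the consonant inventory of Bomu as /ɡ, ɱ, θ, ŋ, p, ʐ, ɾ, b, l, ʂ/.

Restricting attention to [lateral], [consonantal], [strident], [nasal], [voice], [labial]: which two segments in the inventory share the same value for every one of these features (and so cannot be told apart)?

Both /ɾ/ and /ɡ/ are [−lateral], [+consonantal], [−strident], [−nasal], [+voice], [−labial]. Since the list omits [sonorant], [coronal] and [dorsal] — which do distinguish the alveolar tap from the voiced velar stop — this pair collapses; all other pairs remain distinct.

ɾ, ɡ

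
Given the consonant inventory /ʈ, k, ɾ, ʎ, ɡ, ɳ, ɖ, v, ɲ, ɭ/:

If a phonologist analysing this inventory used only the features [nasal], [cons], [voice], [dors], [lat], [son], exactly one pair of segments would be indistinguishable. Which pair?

ɖ, v

/ɖ/ (voiced retroflex stop) and /v/ (voiced labiodental fricative) are both [−nasal], [+consonantal], [+voice], [−dorsal], [−lateral], [−sonorant], so none of the listed features separates them. (They do differ in [continuant], [labial] and [coronal], which are not among the given features.) Every other pair in the inventory differs on at least one listed feature.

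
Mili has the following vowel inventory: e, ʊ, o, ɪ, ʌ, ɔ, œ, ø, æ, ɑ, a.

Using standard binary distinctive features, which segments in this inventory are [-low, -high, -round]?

Eliminate segments failing any feature: /ʊ, ɪ/ are [+high]; /o, ɔ, œ, ø/ are [+round]; /æ, ɑ, a/ are [+low]. The remaining /e, ʌ/ satisfy [-low], [-high], [-round].

e, ʌ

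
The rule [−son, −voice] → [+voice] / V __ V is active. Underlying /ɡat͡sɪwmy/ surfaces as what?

Only /t͡s/ occurs between two vowels (/a/ __ /ɪ/) and matches the structural description. It is a voiceless alveolar affricate, so [−son, −voice] holds; changing it to [+voice] with all other features held fixed yields /d͡z/ (voiced alveolar affricate). No other segment meets both the structural description and the environment, so the output is [ɡad͡zɪwmy].

[ɡad͡zɪwmy]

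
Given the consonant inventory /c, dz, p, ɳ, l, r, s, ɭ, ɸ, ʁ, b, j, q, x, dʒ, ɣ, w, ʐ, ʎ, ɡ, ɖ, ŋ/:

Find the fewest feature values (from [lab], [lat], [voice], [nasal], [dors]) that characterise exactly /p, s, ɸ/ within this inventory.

[−voice, −dors]

Every target segment is [−voice], [−dorsal]; each remaining inventory member fails at least one of these. Each conjunct is needed — [−dorsal] alone would also admit /dz, ɳ, l, r, …/; [−voice] alone would also admit /c, q, x/ — and no other single listed feature has exactly this extension, so two is the minimum.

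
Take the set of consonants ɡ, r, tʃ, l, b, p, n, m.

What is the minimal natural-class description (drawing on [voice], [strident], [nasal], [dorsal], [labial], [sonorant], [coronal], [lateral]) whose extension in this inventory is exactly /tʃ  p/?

/tʃ, p/ are exactly the [−voice] segments in the inventory, so a single feature suffices.

[−voice]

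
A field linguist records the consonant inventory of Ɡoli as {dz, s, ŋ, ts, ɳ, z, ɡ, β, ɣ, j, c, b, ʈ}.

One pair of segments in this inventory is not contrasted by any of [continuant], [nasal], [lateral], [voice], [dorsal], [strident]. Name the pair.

ɣ, j

/ɣ/ (voiced velar fricative) and /j/ (palatal glide) are both [+continuant], [−nasal], [−lateral], [+voice], [+dorsal], [−strident], so none of the listed features separates them. (They do differ in [sonorant] and [back], which are not among the given features.) Every other pair in the inventory differs on at least one listed feature.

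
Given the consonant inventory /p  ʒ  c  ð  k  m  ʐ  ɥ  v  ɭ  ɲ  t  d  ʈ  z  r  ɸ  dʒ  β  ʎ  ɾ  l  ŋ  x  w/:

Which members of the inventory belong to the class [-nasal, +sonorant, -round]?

ɭ, r, ʎ, ɾ, l

First, the [-nasal] segments are /p, ʒ, c, ð, k, ʐ, ɥ, v, ɭ, t, d, ʈ, z, r, ɸ, dʒ, β, ʎ, ɾ, l, x, w/.
Then [+sonorant] gives /ɥ, ɭ, r, ʎ, ɾ, l, w/.
Within that set, [-round] leaves /ɭ, r, ʎ, ɾ, l/.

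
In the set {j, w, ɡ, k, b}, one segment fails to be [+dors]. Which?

/j, w, k, ɡ/ are all [+dorsal]; /b/ (voiced bilabial stop) is [−dorsal].

b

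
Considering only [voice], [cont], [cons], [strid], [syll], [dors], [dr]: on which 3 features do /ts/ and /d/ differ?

/ts/ (voiceless alveolar affricate) and /d/ (voiced alveolar stop) agree on [−continuant], [+consonantal], [−syllabic], [−dorsal]. They differ on [voice] (/ts/ [−], /d/ [+]), [strident] (/ts/ [+], /d/ [−]), [delayed release] (/ts/ [+], /d/ [−]).

[voice], [strident], [delayed release]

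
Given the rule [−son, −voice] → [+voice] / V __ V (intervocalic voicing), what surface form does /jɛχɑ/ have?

/χ/ satisfies [−son, −voice] and sits in V __ V. The [+voice] counterpart of the voiceless uvular fricative is /ʁ/. Other segments in /jɛχɑ/ either fail the structural description or are not in the environment, so the surface form is [jɛʁɑ].

[jɛʁɑ]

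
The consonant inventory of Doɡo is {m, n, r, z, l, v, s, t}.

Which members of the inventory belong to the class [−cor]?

m, v

The feature [coronal] marks segments articulated with the tongue front (tip or blade). In this inventory /m, v/ lack that property, so they are [−coronal]; /n, r, z, l, s, t/ are [+coronal].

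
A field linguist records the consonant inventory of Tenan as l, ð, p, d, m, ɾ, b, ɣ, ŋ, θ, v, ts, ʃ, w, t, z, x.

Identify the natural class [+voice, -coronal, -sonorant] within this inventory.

Eliminate segments failing any feature: /l, ð, d, ɾ, z/ are [+coronal]; /p, θ, ts, ʃ, t, x/ are [-voice]; /m, ŋ, w/ are [+sonorant]. The remaining /b, ɣ, v/ satisfy [+voice], [-coronal], [-sonorant].

b, ɣ, v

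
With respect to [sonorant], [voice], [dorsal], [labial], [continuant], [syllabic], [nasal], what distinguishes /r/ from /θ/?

/r/ (alveolar trill) and /θ/ (voiceless dental fricative) agree on [−dorsal], [−labial], [+continuant], [−syllabic], [−nasal]. They differ on [sonorant] (/r/ [+], /θ/ [−]), [voice] (/r/ [+], /θ/ [−]).

[sonorant], [voice]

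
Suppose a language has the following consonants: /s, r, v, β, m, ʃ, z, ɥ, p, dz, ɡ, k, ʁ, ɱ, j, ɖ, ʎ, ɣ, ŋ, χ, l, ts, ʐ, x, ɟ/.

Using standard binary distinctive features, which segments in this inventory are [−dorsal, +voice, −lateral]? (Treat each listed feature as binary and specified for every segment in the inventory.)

r, v, β, m, z, dz, ɱ, ɖ, ʐ

Among the inventory, the [−dorsal] segments are /s, r, v, β, m, ʃ, z, p, dz, ɱ, ɖ, l, ts, ʐ/.
Of those, [+voice] gives /r, v, β, m, z, dz, ɱ, ɖ, l, ʐ/.
Among these, [−lateral] leaves /r, v, β, m, z, dz, ɱ, ɖ, ʐ/.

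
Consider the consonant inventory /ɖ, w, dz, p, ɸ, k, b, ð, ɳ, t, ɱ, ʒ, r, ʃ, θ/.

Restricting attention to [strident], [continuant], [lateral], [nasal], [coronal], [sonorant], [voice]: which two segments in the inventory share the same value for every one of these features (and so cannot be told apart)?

k, p

Both /k/ and /p/ are [−strident], [−continuant], [−lateral], [−nasal], [−coronal], [−sonorant], [−voice]. Since the list omits [labial] and [dorsal] — which do distinguish the voiceless velar stop from the voiceless bilabial stop — this pair collapses; all other pairs remain distinct.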